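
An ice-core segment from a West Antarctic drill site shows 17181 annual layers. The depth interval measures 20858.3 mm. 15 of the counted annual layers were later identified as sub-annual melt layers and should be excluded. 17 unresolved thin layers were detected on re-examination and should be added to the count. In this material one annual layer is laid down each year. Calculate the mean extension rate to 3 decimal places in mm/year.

1.214 mm/year

True annual layer count = 17181 − 15 + 17 = 17183.
Mean rate = 20858.3 mm / 17183 years ≈ 1.214 mm/year.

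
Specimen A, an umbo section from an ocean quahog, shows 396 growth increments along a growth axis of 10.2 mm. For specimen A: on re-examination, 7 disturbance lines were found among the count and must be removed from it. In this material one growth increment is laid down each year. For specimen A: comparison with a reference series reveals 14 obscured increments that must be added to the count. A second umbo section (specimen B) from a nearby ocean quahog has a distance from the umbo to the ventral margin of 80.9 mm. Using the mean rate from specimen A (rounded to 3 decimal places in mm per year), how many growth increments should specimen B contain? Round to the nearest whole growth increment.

3236 growth increments

Specimen A: after corrections the count is 396 − 7 + 14 = 403 growth increments.
A: 10.2 mm over 403 years gives 10.2 / 403 ≈ 0.025 mm/yr.
For B, 80.9 / 0.025 = 3236.00 years ≈ 3236 growth increments.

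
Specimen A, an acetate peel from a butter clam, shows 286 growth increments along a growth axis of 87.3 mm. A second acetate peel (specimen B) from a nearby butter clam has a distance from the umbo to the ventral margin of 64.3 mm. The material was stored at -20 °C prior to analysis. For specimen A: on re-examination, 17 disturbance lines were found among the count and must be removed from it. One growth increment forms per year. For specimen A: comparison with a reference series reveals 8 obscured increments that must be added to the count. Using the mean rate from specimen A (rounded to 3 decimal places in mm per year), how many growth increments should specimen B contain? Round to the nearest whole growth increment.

Specimen A: adjusted count: 286 − 17 + 8 = 277 growth increments.
A: Extension rate ≈ 87.3 / 277 = 0.315 mm/year.
B spans 64.3 / 0.315 = 204.13 years ≈ 204 growth increments.

204 growth increments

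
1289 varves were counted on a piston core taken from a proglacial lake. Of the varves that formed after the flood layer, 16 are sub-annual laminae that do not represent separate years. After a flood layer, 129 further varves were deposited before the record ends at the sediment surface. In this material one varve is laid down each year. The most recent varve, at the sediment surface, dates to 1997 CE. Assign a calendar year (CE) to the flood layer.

1884 CE

There are 129 varves younger than the flood layer.
129 − 16 false = 113 true varves after the flood layer.
The varve at the sediment surface is 1997 CE, so the flood layer dates to 1997 − 113 = 1884 CE.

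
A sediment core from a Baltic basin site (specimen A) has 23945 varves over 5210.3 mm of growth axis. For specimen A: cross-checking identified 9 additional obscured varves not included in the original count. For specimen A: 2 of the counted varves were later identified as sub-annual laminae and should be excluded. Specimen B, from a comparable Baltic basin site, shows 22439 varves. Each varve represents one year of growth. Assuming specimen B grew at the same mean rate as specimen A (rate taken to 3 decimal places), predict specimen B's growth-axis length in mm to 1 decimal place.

4891.7 mm

Specimen A: true varve count = 23945 − 2 + 9 = 23952.
A: 5210.3 mm over 23952 years gives 5210.3 / 23952 ≈ 0.218 mm per year.
B's length ≈ 0.218 × 22439 = 4891.7 mm.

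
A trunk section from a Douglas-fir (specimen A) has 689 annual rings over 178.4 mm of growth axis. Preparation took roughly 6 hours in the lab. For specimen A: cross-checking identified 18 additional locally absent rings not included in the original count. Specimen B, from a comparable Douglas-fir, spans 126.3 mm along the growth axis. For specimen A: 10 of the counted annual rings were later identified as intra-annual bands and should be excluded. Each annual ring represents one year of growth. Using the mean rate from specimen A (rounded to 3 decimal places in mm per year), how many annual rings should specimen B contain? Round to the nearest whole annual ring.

493 annual rings

Specimen A: true annual ring count = 689 − 10 + 18 = 697.
A: 178.4 mm over 697 years gives 178.4 / 697 ≈ 0.256 mm/yr.
Specimen B: 126.3 mm / 0.256 mm per year = 493.36 years ≈ 493 annual rings.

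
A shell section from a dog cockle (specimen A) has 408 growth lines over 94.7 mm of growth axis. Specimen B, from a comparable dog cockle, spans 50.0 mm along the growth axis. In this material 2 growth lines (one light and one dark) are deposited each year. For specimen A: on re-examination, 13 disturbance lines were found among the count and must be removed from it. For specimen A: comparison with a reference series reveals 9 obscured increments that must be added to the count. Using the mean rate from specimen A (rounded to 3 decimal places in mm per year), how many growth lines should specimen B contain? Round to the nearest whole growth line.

213 growth lines

Specimen A: correcting the raw count gives 408 − 13 + 9 = 404 true growth lines.
Specimen A: dividing by 2 growth lines per year: 404 / 2 = 202 years.
A: Extension rate ≈ 94.7 / 202 = 0.469 mm per year.
Specimen B: 50.0 mm / 0.469 mm per year = 106.61 years; at 2 growth lines per year that is 106.61 × 2 ≈ 213 growth lines.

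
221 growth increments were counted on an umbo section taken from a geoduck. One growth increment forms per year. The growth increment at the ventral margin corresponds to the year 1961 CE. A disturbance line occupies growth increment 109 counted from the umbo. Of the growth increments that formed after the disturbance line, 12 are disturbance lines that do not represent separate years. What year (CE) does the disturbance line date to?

1861 CE

The disturbance line sits at growth increment 109 from the umbo, so 221 − 109 = 112 growth increments formed after it.
112 − 12 false = 100 true growth increments after the disturbance line.
1961 − 100 = 1861 CE.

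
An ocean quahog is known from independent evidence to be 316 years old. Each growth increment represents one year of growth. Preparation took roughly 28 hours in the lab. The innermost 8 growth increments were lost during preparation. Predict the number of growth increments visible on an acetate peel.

308 growth increments

At one growth increment per year, 316 years correspond to 316 growth increments.
Subtracting the 8 growth increments not captured gives 316 − 8 = 308 growth increments in the record.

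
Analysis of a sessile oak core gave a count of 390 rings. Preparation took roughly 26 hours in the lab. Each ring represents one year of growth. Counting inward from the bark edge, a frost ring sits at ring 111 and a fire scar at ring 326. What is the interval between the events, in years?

Separation: 326 − 111 = 215 rings.
That is 215 years at one ring per year.

215 yr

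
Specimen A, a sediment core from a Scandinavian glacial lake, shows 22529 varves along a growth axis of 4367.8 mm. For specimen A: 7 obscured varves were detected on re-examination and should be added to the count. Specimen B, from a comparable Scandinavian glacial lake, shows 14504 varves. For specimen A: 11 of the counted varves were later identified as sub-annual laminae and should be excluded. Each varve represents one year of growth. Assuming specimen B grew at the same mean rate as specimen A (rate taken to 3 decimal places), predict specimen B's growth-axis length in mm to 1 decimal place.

Specimen A: true varve count = 22529 − 11 + 7 = 22525.
A: 4367.8 mm over 22525 years gives 4367.8 / 22525 ≈ 0.194 mm per year.
Length of B = 0.194 × 14504 = 2813.8 mm.

2813.8 mm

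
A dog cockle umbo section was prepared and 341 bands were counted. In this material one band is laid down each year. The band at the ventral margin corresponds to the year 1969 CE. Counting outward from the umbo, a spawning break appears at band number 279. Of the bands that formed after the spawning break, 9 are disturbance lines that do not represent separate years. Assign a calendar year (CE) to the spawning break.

1916 CE

The spawning break sits at band 279 from the umbo, so 341 − 279 = 62 bands formed after it.
Excluding 9 false bands: 62 − 9 = 53.
1969 − 53 = 1916 CE.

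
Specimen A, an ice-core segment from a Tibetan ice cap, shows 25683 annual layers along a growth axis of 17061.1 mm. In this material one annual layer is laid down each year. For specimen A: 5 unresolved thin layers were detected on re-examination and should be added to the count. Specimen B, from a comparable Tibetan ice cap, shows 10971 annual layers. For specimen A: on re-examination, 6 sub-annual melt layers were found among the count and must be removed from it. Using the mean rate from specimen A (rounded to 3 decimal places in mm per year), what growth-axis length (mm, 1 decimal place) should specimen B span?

7284.7 mm

Specimen A: correcting the raw count gives 25683 − 6 + 5 = 25682 true annual layers.
A: 17061.1 mm over 25682 years gives 17061.1 / 25682 ≈ 0.664 mm/yr.
For B, 0.664 mm/year × 10971 years = 7284.7 mm.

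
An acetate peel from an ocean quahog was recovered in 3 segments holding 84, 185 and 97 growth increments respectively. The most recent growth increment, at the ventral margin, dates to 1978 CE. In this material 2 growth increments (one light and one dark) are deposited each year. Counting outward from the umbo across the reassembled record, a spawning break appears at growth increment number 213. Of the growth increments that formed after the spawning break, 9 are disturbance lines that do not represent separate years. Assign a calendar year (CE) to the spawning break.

Total growth increments = 84 + 185 + 97 = 366.
Between growth increment 213 and the ventral margin there are 366 − 213 = 153 growth increments.
153 − 9 false = 144 true growth increments after the spawning break.
With 2 growth increments per year, 144 / 2 = 72 years.
1978 − 72 = 1906 CE.

1906 CE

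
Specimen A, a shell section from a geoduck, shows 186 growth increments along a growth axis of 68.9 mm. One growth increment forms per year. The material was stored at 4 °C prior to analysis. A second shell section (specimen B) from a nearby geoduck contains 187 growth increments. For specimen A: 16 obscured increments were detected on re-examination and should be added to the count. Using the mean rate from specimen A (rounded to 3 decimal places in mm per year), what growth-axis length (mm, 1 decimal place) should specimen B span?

63.8 mm

Specimen A: after corrections the count is 186 + 16 = 202 growth increments.
A: 68.9 mm over 202 years gives 68.9 / 202 ≈ 0.341 mm/yr.
Length of B = 0.341 × 187 = 63.8 mm.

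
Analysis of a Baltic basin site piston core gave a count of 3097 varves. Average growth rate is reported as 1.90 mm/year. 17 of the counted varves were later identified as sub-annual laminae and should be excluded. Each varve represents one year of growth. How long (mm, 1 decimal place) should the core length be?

5852.0 mm

Adjusted count: 3097 − 17 = 3080 varves.
3080 years at 1.90 mm/year gives 1.90 × 3080 = 5852.0 mm.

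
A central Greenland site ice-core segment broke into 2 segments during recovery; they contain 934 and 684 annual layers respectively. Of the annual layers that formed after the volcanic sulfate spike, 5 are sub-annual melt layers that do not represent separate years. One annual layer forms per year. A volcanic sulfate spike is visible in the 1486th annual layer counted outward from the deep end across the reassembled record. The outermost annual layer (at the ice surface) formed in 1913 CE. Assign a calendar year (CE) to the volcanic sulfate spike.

1786 CE

Total annual layers = 934 + 684 = 1618.
The volcanic sulfate spike sits at annual layer 1486 from the deep end, so 1618 − 1486 = 132 annual layers formed after it.
Excluding 5 false annual layers: 132 − 5 = 127.
The annual layer at the ice surface is 1913 CE, so the volcanic sulfate spike dates to 1913 − 127 = 1786 CE.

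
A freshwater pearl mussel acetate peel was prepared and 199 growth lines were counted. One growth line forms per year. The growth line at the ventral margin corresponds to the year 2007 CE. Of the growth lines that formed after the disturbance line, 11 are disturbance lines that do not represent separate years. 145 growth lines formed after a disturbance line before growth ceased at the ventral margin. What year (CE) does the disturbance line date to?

1873 CE

145 growth lines post-date the disturbance line.
Excluding 11 false growth lines: 145 − 11 = 134.
Counting back 134 years from 2007 CE places the disturbance line in 2007 − 134 = 1873 CE.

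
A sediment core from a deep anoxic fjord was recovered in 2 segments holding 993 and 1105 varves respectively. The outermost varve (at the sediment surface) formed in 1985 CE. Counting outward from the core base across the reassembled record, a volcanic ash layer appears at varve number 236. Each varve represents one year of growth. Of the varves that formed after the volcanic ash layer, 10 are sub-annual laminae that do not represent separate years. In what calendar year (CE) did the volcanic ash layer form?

Total varves = 993 + 1105 = 2098.
The volcanic ash layer sits at varve 236 from the core base, so 2098 − 236 = 1862 varves formed after it.
1862 − 10 false = 1852 true varves after the volcanic ash layer.
1985 − 1852 = 133 CE.

133 CE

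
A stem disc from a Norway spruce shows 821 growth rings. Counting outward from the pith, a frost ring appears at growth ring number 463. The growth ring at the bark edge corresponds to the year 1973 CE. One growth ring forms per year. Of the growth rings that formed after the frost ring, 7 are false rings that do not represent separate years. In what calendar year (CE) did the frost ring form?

1622 CE

821 − 463 = 358 growth rings lie beyond the frost ring toward the bark edge.
Excluding 7 false growth rings: 358 − 7 = 351.
The growth ring at the bark edge is 1973 CE, so the frost ring dates to 1973 − 351 = 1622 CE.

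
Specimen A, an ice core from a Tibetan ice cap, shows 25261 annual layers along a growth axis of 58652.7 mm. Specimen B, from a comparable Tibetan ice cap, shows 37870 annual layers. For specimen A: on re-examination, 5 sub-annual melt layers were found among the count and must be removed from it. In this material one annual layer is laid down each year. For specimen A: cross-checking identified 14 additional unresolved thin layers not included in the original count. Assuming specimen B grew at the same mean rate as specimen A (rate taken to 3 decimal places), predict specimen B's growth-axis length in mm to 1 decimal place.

Specimen A: after corrections the count is 25261 − 5 + 14 = 25270 annual layers.
A: Extension rate ≈ 58652.7 / 25270 = 2.321 mm/year.
For B, 2.321 mm/year × 37870 years = 87896.3 mm.

87896.3 mm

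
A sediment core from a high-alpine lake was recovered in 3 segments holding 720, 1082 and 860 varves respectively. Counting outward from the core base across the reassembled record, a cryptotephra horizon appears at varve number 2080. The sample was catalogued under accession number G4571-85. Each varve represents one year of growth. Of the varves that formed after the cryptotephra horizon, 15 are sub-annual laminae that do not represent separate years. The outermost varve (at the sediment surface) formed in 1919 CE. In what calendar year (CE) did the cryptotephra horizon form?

Total varves = 720 + 1082 + 860 = 2662.
2662 − 2080 = 582 varves lie beyond the cryptotephra horizon toward the sediment surface.
Excluding 15 false varves: 582 − 15 = 567.
Counting back 567 years from 1919 CE places the cryptotephra horizon in 1919 − 567 = 1352 CE.

1352 CE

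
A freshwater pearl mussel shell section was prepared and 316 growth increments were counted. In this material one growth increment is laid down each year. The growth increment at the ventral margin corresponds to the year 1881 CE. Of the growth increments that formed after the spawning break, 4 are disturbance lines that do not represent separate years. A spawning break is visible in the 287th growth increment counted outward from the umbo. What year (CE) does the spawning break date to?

1856 CE

The spawning break sits at growth increment 287 from the umbo, so 316 − 287 = 29 growth increments formed after it.
Removing the 4 false growth increments leaves 29 − 4 = 25 true growth increments beyond the spawning break.
Counting back 25 years from 1881 CE places the spawning break in 1881 − 25 = 1856 CE.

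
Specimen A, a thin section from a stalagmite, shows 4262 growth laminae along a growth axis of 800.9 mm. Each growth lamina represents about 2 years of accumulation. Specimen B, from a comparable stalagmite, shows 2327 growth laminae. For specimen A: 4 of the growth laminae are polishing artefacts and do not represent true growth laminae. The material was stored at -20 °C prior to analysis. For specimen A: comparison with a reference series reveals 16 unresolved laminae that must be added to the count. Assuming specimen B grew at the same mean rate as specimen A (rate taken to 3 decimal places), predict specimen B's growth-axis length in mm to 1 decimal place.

437.5 mm

Specimen A: true growth lamina count = 4262 − 4 + 16 = 4274.
Specimen A: 4274 growth laminae at 2 years each span 4274 × 2 = 8548 years.
A: Extension rate ≈ 800.9 / 8548 = 0.094 mm/yr.
Specimen B: multiplying by 2 years per growth lamina: 2327 × 2 = 4654 years. For B, 0.094 mm/year × 4654 years = 437.5 mm.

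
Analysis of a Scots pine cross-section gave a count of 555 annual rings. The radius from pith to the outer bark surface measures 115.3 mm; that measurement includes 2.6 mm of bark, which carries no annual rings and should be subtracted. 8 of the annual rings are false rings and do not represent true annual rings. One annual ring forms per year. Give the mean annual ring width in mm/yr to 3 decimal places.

Correcting the raw count gives 555 − 8 = 547 true annual rings.
Removing the 2.6 mm offcut leaves 115.3 − 2.6 = 112.7 mm.
Mean rate = 112.7 mm / 547 years ≈ 0.206 mm/yr.

0.206 mm/yr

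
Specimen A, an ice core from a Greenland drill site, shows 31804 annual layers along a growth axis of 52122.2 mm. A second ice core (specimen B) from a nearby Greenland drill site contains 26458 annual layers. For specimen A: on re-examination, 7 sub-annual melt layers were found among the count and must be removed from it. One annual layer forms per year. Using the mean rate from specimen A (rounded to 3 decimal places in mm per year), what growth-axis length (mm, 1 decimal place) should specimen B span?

Specimen A: after corrections the count is 31804 − 7 = 31797 annual layers.
A: 52122.2 mm over 31797 years gives 52122.2 / 31797 ≈ 1.639 mm per year.
Length of B = 1.639 × 26458 = 43364.7 mm.

43364.7 mm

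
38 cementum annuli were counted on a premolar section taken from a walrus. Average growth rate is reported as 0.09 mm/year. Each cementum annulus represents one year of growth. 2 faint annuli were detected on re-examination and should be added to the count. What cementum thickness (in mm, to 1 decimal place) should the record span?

3.6 mm

Correcting the raw count gives 38 + 2 = 40 true cementum annuli.
Predicted length = 0.09 mm/year × 40 years = 3.6 mm.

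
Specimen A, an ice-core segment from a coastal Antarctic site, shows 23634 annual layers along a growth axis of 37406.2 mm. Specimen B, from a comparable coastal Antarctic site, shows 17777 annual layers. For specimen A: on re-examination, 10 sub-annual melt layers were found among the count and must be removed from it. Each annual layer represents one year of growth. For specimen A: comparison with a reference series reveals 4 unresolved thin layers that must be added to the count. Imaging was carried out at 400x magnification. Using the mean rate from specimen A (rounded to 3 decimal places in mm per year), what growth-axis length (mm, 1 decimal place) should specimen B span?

28141.0 mm

Specimen A: after corrections the count is 23634 − 10 + 4 = 23628 annual layers.
A: Extension rate ≈ 37406.2 / 23628 = 1.583 mm per year.
For B, 1.583 mm/year × 17777 years = 28141.0 mm.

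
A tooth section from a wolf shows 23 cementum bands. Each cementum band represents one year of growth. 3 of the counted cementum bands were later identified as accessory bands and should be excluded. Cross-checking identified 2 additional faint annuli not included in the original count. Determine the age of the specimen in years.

22 years

True cementum band count = 23 − 3 + 2 = 22.
One cementum band per year makes the duration 22 years.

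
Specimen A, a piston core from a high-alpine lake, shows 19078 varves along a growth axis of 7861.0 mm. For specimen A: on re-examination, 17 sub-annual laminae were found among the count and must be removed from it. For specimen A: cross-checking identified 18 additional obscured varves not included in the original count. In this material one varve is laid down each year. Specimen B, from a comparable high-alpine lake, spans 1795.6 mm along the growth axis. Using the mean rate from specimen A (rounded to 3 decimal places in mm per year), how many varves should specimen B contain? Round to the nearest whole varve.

4358 varves

Specimen A: correcting the raw count gives 19078 − 17 + 18 = 19079 true varves.
A: Mean rate = 7861.0 mm / 19079 years ≈ 0.412 mm per year.
Specimen B: 1795.6 mm / 0.412 mm per year = 4358.25 years ≈ 4358 varves.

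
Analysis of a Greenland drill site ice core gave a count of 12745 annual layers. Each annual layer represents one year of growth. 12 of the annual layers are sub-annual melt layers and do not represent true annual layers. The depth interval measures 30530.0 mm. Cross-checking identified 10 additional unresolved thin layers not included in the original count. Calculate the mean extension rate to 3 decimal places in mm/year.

Correcting the raw count gives 12745 − 12 + 10 = 12743 true annual layers.
Extension rate ≈ 30530.0 / 12743 = 2.396 mm/year.

2.396 mm/year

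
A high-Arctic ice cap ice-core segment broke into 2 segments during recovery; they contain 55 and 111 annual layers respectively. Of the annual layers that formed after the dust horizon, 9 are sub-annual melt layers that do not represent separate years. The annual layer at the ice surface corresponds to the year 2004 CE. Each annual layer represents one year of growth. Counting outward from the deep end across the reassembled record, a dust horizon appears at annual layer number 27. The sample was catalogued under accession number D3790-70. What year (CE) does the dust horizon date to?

Total annual layers = 55 + 111 = 166.
166 − 27 = 139 annual layers lie beyond the dust horizon toward the ice surface.
139 − 9 false = 130 true annual layers after the dust horizon.
2004 − 130 = 1874 CE.

1874 CE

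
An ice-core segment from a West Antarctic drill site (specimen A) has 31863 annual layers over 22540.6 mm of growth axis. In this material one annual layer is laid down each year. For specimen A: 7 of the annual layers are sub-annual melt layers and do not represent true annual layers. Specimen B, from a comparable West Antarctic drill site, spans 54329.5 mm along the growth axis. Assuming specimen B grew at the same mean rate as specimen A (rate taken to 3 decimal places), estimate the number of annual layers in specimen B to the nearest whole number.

Specimen A: adjusted count: 31863 − 7 = 31856 annual layers.
A: 22540.6 mm over 31856 years gives 22540.6 / 31856 ≈ 0.708 mm/yr.
For B, 54329.5 / 0.708 = 76736.58 years ≈ 76737 annual layers.

76737 annual layers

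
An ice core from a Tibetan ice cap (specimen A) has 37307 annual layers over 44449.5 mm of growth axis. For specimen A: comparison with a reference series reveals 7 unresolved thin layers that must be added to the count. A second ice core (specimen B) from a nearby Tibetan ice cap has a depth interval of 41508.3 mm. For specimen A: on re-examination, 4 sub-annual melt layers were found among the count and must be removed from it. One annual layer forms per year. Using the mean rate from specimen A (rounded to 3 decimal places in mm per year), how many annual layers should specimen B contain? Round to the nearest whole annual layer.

34852 annual layers

Specimen A: correcting the raw count gives 37307 − 4 + 7 = 37310 true annual layers.
A: Extension rate ≈ 44449.5 / 37310 = 1.191 mm per year.
Specimen B: 41508.3 mm / 1.191 mm per year = 34851.64 years ≈ 34852 annual layers.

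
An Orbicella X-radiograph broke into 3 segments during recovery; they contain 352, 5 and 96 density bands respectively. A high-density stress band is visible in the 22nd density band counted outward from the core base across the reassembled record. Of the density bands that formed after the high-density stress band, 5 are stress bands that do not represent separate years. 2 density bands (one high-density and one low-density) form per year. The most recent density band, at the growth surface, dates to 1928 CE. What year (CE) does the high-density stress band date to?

Total density bands = 352 + 5 + 96 = 453.
453 − 22 = 431 density bands lie beyond the high-density stress band toward the growth surface.
Removing the 5 false density bands leaves 431 − 5 = 426 true density bands beyond the high-density stress band.
Dividing by 2 density bands per year: 426 / 2 = 213 years.
The density band at the growth surface is 1928 CE, so the high-density stress band dates to 1928 − 213 = 1715 CE.

1715 CE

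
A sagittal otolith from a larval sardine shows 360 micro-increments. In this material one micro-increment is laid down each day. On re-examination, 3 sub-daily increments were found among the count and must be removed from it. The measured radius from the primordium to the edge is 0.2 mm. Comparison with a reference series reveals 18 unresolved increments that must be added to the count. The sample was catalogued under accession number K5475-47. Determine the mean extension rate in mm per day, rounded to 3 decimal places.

Correcting the raw count gives 360 − 3 + 18 = 375 true micro-increments.
0.2 mm over 375 days gives 0.2 / 375 ≈ 0.001 mm per day.

0.001 mm per day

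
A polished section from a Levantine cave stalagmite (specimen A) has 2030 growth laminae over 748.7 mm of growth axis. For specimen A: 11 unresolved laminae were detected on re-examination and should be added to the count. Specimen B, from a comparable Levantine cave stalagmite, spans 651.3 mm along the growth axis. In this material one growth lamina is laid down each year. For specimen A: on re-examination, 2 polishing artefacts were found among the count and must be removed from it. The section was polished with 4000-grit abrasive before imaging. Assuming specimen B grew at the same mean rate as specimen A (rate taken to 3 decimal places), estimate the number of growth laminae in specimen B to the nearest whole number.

Specimen A: after corrections the count is 2030 − 2 + 11 = 2039 growth laminae.
A: 748.7 mm over 2039 years gives 748.7 / 2039 ≈ 0.367 mm per year.
B spans 651.3 / 0.367 = 1774.66 years ≈ 1775 growth laminae.

1775 growth laminae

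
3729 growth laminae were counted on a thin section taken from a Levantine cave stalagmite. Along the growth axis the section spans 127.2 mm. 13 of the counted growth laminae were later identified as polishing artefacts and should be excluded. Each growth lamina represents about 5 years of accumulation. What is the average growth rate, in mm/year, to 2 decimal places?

After corrections the count is 3729 − 13 = 3716 growth laminae.
At 5 years per growth lamina, 3716 × 5 = 18580 years.
Mean rate = 127.2 mm / 18580 years ≈ 0.01 mm/year.

0.01 mm/year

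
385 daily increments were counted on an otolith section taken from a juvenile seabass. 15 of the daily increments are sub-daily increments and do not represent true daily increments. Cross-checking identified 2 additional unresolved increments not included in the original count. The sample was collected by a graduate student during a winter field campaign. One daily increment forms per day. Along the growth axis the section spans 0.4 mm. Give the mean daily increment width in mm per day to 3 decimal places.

Correcting the raw count gives 385 − 15 + 2 = 372 true daily increments.
Extension rate ≈ 0.4 / 372 = 0.001 mm per day.

0.001 mm per day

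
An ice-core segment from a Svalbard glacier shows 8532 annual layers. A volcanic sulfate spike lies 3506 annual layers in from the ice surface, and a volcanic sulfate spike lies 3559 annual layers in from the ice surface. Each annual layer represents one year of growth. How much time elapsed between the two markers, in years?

3559 − 3506 = 53 annual layers lie between the two events.
One annual layer per year makes the interval 53 years.

53 yr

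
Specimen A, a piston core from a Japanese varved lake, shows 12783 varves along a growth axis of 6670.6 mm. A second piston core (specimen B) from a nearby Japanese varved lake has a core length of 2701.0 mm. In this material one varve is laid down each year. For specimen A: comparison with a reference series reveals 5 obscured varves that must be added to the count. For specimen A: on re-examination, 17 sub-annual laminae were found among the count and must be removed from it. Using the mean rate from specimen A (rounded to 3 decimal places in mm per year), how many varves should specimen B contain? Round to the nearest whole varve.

Specimen A: correcting the raw count gives 12783 − 17 + 5 = 12771 true varves.
A: Mean rate = 6670.6 mm / 12771 years ≈ 0.522 mm/yr.
Specimen B: 2701.0 mm / 0.522 mm per year = 5174.33 years ≈ 5174 varves.

5174 varves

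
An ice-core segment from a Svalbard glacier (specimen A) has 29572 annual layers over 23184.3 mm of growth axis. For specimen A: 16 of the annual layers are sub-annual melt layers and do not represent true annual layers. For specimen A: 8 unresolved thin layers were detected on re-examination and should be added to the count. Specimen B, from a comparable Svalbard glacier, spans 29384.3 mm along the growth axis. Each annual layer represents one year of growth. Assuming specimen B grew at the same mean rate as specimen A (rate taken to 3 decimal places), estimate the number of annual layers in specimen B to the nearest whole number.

Specimen A: true annual layer count = 29572 − 16 + 8 = 29564.
A: Extension rate ≈ 23184.3 / 29564 = 0.784 mm per year.
Specimen B: 29384.3 mm / 0.784 mm per year = 37479.97 years ≈ 37480 annual layers.

37480 annual layers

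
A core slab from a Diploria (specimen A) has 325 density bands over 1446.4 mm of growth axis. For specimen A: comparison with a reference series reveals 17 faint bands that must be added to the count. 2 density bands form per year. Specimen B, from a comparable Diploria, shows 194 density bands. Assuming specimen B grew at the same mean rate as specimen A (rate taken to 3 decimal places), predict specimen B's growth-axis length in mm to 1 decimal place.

Specimen A: after corrections the count is 325 + 17 = 342 density bands.
Specimen A: dividing by 2 density bands per year: 342 / 2 = 171 years.
A: Extension rate ≈ 1446.4 / 171 = 8.458 mm/yr.
Specimen B: with 2 density bands per year, 194 / 2 = 97 years. B's length ≈ 8.458 × 97 = 820.4 mm.

820.4 mm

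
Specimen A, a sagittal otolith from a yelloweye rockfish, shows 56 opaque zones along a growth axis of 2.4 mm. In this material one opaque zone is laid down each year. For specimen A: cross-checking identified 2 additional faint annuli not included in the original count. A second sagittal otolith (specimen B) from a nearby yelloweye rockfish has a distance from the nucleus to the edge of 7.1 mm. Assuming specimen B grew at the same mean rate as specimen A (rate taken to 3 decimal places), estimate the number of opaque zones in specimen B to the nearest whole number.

Specimen A: true opaque zone count = 56 + 2 = 58.
A: Extension rate ≈ 2.4 / 58 = 0.041 mm/yr.
B spans 7.1 / 0.041 = 173.17 years ≈ 173 opaque zones.

173 opaque zones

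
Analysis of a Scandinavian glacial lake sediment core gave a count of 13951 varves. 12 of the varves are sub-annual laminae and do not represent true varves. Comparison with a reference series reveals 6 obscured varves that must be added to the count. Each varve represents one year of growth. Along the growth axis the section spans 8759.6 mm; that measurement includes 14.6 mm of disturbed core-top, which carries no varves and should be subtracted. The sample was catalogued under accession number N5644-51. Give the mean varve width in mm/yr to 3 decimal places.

0.627 mm/yr

Adjusted count: 13951 − 12 + 6 = 13945 varves.
Removing the 14.6 mm offcut leaves 8759.6 − 14.6 = 8745.0 mm.
8745.0 mm over 13945 years gives 8745.0 / 13945 ≈ 0.627 mm/yr.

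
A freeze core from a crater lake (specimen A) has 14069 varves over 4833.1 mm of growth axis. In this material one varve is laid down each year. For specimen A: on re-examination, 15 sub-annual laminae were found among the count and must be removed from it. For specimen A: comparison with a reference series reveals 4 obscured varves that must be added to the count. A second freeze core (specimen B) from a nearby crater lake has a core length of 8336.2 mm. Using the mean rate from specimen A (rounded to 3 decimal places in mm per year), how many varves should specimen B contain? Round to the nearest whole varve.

Specimen A: correcting the raw count gives 14069 − 15 + 4 = 14058 true varves.
A: Mean rate = 4833.1 mm / 14058 years ≈ 0.344 mm/year.
B spans 8336.2 / 0.344 = 24233.14 years ≈ 24233 varves.

24233 varves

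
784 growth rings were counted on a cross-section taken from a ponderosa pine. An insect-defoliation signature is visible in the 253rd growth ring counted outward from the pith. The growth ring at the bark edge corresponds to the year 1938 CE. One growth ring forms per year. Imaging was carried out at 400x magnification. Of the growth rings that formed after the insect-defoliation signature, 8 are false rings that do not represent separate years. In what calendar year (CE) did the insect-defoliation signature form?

Between growth ring 253 and the bark edge there are 784 − 253 = 531 growth rings.
Excluding 8 false growth rings: 531 − 8 = 523.
The growth ring at the bark edge is 1938 CE, so the insect-defoliation signature dates to 1938 − 523 = 1415 CE.

1415 CE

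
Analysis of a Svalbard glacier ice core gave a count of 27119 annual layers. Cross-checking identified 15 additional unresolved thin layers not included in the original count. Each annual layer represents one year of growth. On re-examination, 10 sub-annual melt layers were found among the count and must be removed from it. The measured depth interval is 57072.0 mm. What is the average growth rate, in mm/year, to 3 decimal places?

2.104 mm/year

After corrections the count is 27119 − 10 + 15 = 27124 annual layers.
Mean rate = 57072.0 mm / 27124 years ≈ 2.104 mm/year.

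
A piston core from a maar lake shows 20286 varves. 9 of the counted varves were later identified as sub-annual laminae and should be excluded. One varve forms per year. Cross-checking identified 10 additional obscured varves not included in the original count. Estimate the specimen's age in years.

After corrections the count is 20286 − 9 + 10 = 20287 varves.
With a one-to-one varve periodicity this is 20287 years.

20287 years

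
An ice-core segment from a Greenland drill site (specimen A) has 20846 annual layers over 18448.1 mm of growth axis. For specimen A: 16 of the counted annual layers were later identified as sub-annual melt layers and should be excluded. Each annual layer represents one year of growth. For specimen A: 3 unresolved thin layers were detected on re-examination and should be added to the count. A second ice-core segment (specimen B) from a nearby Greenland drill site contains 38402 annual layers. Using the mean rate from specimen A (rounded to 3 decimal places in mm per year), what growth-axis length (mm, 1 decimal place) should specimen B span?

Specimen A: after corrections the count is 20846 − 16 + 3 = 20833 annual layers.
A: Extension rate ≈ 18448.1 / 20833 = 0.886 mm per year.
Length of B = 0.886 × 38402 = 34024.2 mm.

34024.2 mm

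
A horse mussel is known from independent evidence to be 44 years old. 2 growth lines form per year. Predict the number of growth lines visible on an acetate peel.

88 growth lines

44 years at 2 growth lines per year gives 44 × 2 = 88 growth lines.
So 88 growth lines should be present.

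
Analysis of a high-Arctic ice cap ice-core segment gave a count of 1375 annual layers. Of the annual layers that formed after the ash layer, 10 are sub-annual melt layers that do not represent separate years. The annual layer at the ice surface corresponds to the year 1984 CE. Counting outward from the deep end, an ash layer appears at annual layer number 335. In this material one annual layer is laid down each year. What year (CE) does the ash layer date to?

954 CE

Between annual layer 335 and the ice surface there are 1375 − 335 = 1040 annual layers.
Removing the 10 false annual layers leaves 1040 − 10 = 1030 true annual layers beyond the ash layer.
The annual layer at the ice surface is 1984 CE, so the ash layer dates to 1984 − 1030 = 954 CE.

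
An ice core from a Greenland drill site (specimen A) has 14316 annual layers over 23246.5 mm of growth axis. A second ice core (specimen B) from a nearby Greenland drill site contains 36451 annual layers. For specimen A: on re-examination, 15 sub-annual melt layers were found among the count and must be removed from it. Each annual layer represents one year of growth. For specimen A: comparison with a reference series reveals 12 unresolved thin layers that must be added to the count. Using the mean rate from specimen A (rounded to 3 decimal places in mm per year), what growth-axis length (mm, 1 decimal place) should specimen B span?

Specimen A: true annual layer count = 14316 − 15 + 12 = 14313.
A: Mean rate = 23246.5 mm / 14313 years ≈ 1.624 mm/year.
Length of B = 1.624 × 36451 = 59196.4 mm.

59196.4 mm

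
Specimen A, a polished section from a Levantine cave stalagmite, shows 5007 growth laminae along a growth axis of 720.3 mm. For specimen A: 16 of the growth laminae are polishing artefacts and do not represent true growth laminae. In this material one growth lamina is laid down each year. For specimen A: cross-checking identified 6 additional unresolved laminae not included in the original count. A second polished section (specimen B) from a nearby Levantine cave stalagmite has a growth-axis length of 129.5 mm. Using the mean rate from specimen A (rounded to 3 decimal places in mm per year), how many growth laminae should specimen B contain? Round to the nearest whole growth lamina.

Specimen A: adjusted count: 5007 − 16 + 6 = 4997 growth laminae.
A: Extension rate ≈ 720.3 / 4997 = 0.144 mm/yr.
Specimen B: 129.5 mm / 0.144 mm per year = 899.31 years ≈ 899 growth laminae.

899 growth laminae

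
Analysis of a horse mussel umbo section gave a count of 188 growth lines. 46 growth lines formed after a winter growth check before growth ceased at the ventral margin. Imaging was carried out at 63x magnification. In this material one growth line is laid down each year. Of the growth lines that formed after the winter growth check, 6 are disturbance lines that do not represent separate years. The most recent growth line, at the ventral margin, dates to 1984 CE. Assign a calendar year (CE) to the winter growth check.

1944 CE

46 growth lines formed after the winter growth check.
46 − 6 false = 40 true growth lines after the winter growth check.
The growth line at the ventral margin is 1984 CE, so the winter growth check dates to 1984 − 40 = 1944 CE.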